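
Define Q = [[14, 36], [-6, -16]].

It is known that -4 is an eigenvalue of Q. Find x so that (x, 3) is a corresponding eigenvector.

We need (Q + 4I)v = 0.
Q + 4I = [[18, 36], [-6, -12]].
Row 1: (18)·x + (36)·3 = 0
Row 2: (-6)·x + (-12)·3 = 0
Solving gives x = -6.
Check: Q·(-6, 3) = (24, -12) = -4·(-6, 3).

-6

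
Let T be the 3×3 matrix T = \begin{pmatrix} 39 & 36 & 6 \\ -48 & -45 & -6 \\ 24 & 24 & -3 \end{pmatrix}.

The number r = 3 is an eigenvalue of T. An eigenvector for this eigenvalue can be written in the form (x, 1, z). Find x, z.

We need (T - 3I)v = 0.
T - 3I = [[36, 36, 6], [-48, -48, -6], [24, 24, -6]].
Row 1: (36)·x + (36)·1 + (6)·z = 0
Row 2: (-48)·x + (-48)·1 + (-6)·z = 0
Row 3: (24)·x + (24)·1 + (-6)·z = 0
Solving gives x = -1, z = 0.
Check: T·(-1, 1, 0) = (-3, 3, 0) = 3·(-1, 1, 0).

-1, 0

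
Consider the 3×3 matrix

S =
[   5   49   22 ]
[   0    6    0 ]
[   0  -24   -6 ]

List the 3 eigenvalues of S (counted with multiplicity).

-6, 5, 6

The characteristic polynomial is p(s) = det(sI - S).
Cofactor expansion gives p(s) = s^3 - 5s^2 - 36s + 180.
Try s = 5: p(5) = 0, so 5 is a root.
Dividing by (s - 5) leaves s^2 - 36.
The quadratic factors as (s + 6)·(s - 6).
Eigenvalues: -6, 5, 6.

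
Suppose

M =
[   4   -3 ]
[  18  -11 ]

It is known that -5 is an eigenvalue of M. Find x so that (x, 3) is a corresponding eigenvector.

1

We need (M + 5I)v = 0.
M + 5I = [[9, -3], [18, -6]].
Row 1: (9)·x + (-3)·3 = 0
Row 2: (18)·x + (-6)·3 = 0
Solving gives x = 1.
Check: M·(1, 3) = (-5, -15) = -5·(1, 3).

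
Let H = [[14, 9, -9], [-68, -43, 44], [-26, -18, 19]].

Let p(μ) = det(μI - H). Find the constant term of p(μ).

-28

p(μ) = μ^3 + 10μ^2 + 17μ - 28.
The constant term is -28.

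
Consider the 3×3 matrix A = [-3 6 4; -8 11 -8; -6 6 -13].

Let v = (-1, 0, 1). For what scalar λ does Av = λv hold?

-7

Compute Av: A·(-1, 0, 1) = (7, 0, -7).
Since Av = λv, compare component 1: 7 = λ·-1, so λ = -7.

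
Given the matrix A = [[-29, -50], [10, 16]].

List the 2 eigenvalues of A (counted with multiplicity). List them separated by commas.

det(A - λI) = (-29 - λ)(16 - λ) - (-50)·(10) = λ^2 + 13λ + 36.
This factors as (λ + 9)·(λ + 4) = 0.
Eigenvalues: -9, -4.

-9, -4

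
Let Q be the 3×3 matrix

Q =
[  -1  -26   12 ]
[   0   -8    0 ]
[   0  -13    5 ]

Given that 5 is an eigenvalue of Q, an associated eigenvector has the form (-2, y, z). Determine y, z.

0, -1

We need (Q - 5I)v = 0.
Q - 5I = [[-6, -26, 12], [0, -13, 0], [0, -13, 0]].
Row 1: (-6)·-2 + (-26)·y + (12)·z = 0
Row 2: (0)·-2 + (-13)·y + (0)·z = 0
Row 3: (0)·-2 + (-13)·y + (0)·z = 0
Solving gives y = 0, z = -1.
Check: Q·(-2, 0, -1) = (-10, 0, -5) = 5·(-2, 0, -1).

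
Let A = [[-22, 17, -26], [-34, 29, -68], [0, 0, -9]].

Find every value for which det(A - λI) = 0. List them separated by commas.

Compute the characteristic polynomial p(μ) = det(μI - A).
Expanding along the first row, p(μ) = μ^3 + 2μ^2 - 123μ - 540.
Rational-root test: μ = -5 gives p(-5) = 0.
Factor out (μ + 5): p(μ) = (μ + 5)·(μ^2 - 3μ - 108).
The quadratic factors as (μ + 9)·(μ - 12).
Eigenvalues: -9, -5, 12.

-9, -5, 12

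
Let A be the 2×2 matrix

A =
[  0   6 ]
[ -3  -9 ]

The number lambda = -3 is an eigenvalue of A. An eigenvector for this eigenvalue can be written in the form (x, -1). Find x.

We need (A + 3I)v = 0.
A + 3I = [[3, 6], [-3, -6]].
Row 1: (3)·x + (6)·-1 = 0
Row 2: (-3)·x + (-6)·-1 = 0
Solving gives x = 2.
Check: A·(2, -1) = (-6, 3) = -3·(2, -1).

2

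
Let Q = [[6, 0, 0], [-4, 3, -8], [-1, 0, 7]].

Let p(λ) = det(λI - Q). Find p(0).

p(0) = det(0·I − Q) = det(−Q) = (−1)^3·det(Q).
det(Q) = 126, so p(0) = -126.

-126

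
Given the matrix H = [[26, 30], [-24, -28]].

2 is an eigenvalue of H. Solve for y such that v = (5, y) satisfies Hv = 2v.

-4

We need (H - 2I)v = 0.
H - 2I = [[24, 30], [-24, -30]].
Row 1: (24)·5 + (30)·y = 0
Row 2: (-24)·5 + (-30)·y = 0
Solving gives y = -4.
Check: H·(5, -4) = (10, -8) = 2·(5, -4).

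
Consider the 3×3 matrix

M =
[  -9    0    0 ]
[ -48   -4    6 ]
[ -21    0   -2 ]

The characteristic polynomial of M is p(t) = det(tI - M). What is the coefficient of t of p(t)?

62

p(t) = t^3 + 15t^2 + 62t + 72.
The coefficient of t is 62.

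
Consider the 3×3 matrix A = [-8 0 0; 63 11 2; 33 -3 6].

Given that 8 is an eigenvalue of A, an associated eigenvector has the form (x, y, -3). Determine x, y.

0, 2

We need (A - 8I)v = 0.
A - 8I = [[-16, 0, 0], [63, 3, 2], [33, -3, -2]].
Row 1: (-16)·x + (0)·y + (0)·-3 = 0
Row 2: (63)·x + (3)·y + (2)·-3 = 0
Row 3: (33)·x + (-3)·y + (-2)·-3 = 0
Solving gives x = 0, y = 2.
Check: A·(0, 2, -3) = (0, 16, -24) = 8·(0, 2, -3).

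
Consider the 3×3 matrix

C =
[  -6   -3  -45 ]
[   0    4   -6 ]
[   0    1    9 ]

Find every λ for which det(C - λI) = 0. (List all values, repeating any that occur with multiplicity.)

-6, 6, 7

Set up det(λI - C) = 0.
Expanding along the first row, p(λ) = λ^3 - 7λ^2 - 36λ + 252.
Try λ = -6: p(-6) = 0, so -6 is a root.
Factor out (λ + 6): p(λ) = (λ + 6)·(λ^2 - 13λ + 42).
The quadratic factors as (λ - 6)·(λ - 7).
Eigenvalues: -6, 6, 7.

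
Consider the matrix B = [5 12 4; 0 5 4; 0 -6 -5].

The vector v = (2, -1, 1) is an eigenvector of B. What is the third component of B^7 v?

1

First find the eigenvalue: Bv = (2, -1, 1) = 1·(2, -1, 1), so λ = 1.
Then B^7 v = λ^7·v = 1^7·(2, -1, 1) = 1·(2, -1, 1) = (2, -1, 1).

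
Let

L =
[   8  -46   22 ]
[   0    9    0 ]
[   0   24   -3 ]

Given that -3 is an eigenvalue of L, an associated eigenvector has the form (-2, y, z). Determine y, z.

We need (L + 3I)v = 0.
L + 3I = [[11, -46, 22], [0, 12, 0], [0, 24, 0]].
Row 1: (11)·-2 + (-46)·y + (22)·z = 0
Row 2: (0)·-2 + (12)·y + (0)·z = 0
Row 3: (0)·-2 + (24)·y + (0)·z = 0
Solving gives y = 0, z = 1.
Check: L·(-2, 0, 1) = (6, 0, -3) = -3·(-2, 0, 1).

0, 1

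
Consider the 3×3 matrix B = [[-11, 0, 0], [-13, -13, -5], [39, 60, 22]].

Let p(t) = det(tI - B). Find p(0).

154

p(0) = det(0·I − B) = det(−B) = (−1)^3·det(B).
det(B) = -154, so p(0) = 154.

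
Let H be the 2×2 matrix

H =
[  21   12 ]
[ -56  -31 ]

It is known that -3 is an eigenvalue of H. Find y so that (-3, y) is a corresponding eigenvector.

We need (H + 3I)v = 0.
H + 3I = [[24, 12], [-56, -28]].
Row 1: (24)·-3 + (12)·y = 0
Row 2: (-56)·-3 + (-28)·y = 0
Solving gives y = 6.
Check: H·(-3, 6) = (9, -18) = -3·(-3, 6).

6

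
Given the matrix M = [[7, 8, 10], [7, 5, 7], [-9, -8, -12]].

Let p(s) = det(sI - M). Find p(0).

p(0) = det(0·I − M) = det(−M) = (−1)^3·det(M).
det(M) = 30, so p(0) = -30.

-30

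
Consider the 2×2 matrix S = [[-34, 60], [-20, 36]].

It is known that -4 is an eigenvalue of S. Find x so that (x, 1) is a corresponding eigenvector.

2

We need (S + 4I)v = 0.
S + 4I = [[-30, 60], [-20, 40]].
Row 1: (-30)·x + (60)·1 = 0
Row 2: (-20)·x + (40)·1 = 0
Solving gives x = 2.
Check: S·(2, 1) = (-8, -4) = -4·(2, 1).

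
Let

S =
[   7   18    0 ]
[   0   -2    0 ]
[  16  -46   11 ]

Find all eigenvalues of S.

Set up det(λI - S) = 0.
Expanding along the first row, p(λ) = λ^3 - 16λ^2 + 41λ + 154.
Try λ = 11: p(11) = 0, so 11 is a root.
Dividing by (λ - 11) leaves λ^2 - 5λ - 14.
The quadratic factors as (λ + 2)·(λ - 7).
Eigenvalues: -2, 7, 11.

-2, 7, 11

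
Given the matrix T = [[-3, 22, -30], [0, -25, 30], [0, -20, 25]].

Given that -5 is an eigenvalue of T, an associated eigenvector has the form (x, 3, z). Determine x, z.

-3, 2

We need (T + 5I)v = 0.
T + 5I = [[2, 22, -30], [0, -20, 30], [0, -20, 30]].
Row 1: (2)·x + (22)·3 + (-30)·z = 0
Row 2: (0)·x + (-20)·3 + (30)·z = 0
Row 3: (0)·x + (-20)·3 + (30)·z = 0
Solving gives x = -3, z = 2.
Check: T·(-3, 3, 2) = (15, -15, -10) = -5·(-3, 3, 2).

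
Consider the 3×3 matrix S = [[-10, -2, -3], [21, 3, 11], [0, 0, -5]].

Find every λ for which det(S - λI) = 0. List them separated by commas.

The characteristic polynomial is p(lambda) = det(lambda·I - S).
Expanding the 3×3 determinant: p(lambda) = lambda^3 + 12·lambda^2 + 47·lambda + 60.
Since p(-4) = 0, lambda = -4 is a root.
Dividing by (lambda + 4) leaves lambda^2 + 8·lambda + 15.
The quadratic factors as (lambda + 5)·(lambda + 3).
Eigenvalues: -5, -4, -3.

-5, -4, -3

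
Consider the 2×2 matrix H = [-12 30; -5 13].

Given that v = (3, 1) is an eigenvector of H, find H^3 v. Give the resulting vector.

First find the eigenvalue: Hv = (-6, -2) = -2·(3, 1), so λ = -2.
Then H^3 v = λ^3·v = (-2)^3·(3, 1) = -8·(3, 1) = (-24, -8).

(-24, -8)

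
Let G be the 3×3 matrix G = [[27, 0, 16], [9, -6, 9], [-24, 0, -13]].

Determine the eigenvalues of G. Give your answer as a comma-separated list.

-6, 3, 11

The characteristic polynomial is p(μ) = det(μI - G).
Cofactor expansion gives p(μ) = μ^3 - 8μ^2 - 51μ + 198.
Try μ = 3: p(3) = 0, so 3 is a root.
Dividing by (μ - 3) leaves μ^2 - 5μ - 66.
The quadratic factors as (μ + 6)·(μ - 11).
Eigenvalues: -6, 3, 11.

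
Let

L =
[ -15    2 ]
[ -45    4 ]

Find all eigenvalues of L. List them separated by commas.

-6, -5

det(L - λI) = (-15 - λ)(4 - λ) - (2)·(-45) = λ^2 + 11λ + 30.
This factors as (λ + 6)·(λ + 5) = 0.
Eigenvalues: -6, -5.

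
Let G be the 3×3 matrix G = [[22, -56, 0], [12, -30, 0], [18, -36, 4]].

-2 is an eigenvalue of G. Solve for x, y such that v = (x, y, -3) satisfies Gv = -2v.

We need (G + 2I)v = 0.
G + 2I = [[24, -56, 0], [12, -28, 0], [18, -36, 6]].
Row 1: (24)·x + (-56)·y + (0)·-3 = 0
Row 2: (12)·x + (-28)·y + (0)·-3 = 0
Row 3: (18)·x + (-36)·y + (6)·-3 = 0
Solving gives x = 7, y = 3.
Check: G·(7, 3, -3) = (-14, -6, 6) = -2·(7, 3, -3).

7, 3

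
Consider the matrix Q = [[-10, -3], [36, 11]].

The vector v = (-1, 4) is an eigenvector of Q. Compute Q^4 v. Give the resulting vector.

(-16, 64)

First find the eigenvalue: Qv = (-2, 8) = 2·(-1, 4), so λ = 2.
Then Q^4 v = λ^4·v = 2^4·(-1, 4) = 16·(-1, 4) = (-16, 64).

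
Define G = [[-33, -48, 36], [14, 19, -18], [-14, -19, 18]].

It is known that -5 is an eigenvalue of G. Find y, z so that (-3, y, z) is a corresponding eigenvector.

1, -1

We need (G + 5I)v = 0.
G + 5I = [[-28, -48, 36], [14, 24, -18], [-14, -19, 23]].
Row 1: (-28)·-3 + (-48)·y + (36)·z = 0
Row 2: (14)·-3 + (24)·y + (-18)·z = 0
Row 3: (-14)·-3 + (-19)·y + (23)·z = 0
Solving gives y = 1, z = -1.
Check: G·(-3, 1, -1) = (15, -5, 5) = -5·(-3, 1, -1).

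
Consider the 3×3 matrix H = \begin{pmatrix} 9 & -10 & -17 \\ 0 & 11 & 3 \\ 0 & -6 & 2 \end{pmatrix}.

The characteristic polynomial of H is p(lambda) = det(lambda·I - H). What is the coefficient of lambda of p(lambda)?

157

p(lambda) = lambda^3 - 22·lambda^2 + 157·lambda - 360.
The coefficient of lambda is 157.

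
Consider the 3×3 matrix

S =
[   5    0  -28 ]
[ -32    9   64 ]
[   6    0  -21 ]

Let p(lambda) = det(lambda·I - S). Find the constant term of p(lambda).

-567

p(lambda) = lambda^3 + 7·lambda^2 - 81·lambda - 567.
The constant term is -567.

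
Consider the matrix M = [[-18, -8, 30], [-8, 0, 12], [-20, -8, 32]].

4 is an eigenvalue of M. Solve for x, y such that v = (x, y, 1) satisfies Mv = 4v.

1, 1

We need (M - 4I)v = 0.
M - 4I = [[-22, -8, 30], [-8, -4, 12], [-20, -8, 28]].
Row 1: (-22)·x + (-8)·y + (30)·1 = 0
Row 2: (-8)·x + (-4)·y + (12)·1 = 0
Row 3: (-20)·x + (-8)·y + (28)·1 = 0
Solving gives x = 1, y = 1.
Check: M·(1, 1, 1) = (4, 4, 4) = 4·(1, 1, 1).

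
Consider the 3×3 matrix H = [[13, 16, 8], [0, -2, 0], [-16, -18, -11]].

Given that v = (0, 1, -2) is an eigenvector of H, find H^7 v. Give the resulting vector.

First find the eigenvalue: Hv = (0, -2, 4) = -2·(0, 1, -2), so λ = -2.
Then H^7 v = λ^7·v = (-2)^7·(0, 1, -2) = -128·(0, 1, -2) = (0, -128, 256).

(0, -128, 256)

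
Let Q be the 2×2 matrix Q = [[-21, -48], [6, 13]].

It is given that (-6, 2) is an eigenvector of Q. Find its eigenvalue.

Compute Qv: Q·(-6, 2) = (30, -10).
Since Qv = λv, compare component 1: 30 = λ·-6, so λ = -5.

-5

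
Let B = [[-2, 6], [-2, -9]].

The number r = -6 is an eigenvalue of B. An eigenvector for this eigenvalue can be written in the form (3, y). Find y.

-2

We need (B + 6I)v = 0.
B + 6I = [[4, 6], [-2, -3]].
Row 1: (4)·3 + (6)·y = 0
Row 2: (-2)·3 + (-3)·y = 0
Solving gives y = -2.
Check: B·(3, -2) = (-18, 12) = -6·(3, -2).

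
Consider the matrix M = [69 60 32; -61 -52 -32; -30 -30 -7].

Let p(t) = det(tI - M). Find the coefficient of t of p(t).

p(t) = t^3 - 10t^2 - 47t + 504.
The coefficient of t is -47.

-47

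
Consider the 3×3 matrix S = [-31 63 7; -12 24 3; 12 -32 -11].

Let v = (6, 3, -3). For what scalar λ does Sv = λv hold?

-3

Compute Sv: S·(6, 3, -3) = (-18, -9, 9).
Since Sv = λv, compare component 1: -18 = λ·6, so λ = -3.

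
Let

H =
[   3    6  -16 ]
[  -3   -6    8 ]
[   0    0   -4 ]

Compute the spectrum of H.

-4, -3, 0

Compute the characteristic polynomial p(λ) = det(λI - H).
Expanding the 3×3 determinant: p(λ) = λ^3 + 7λ^2 + 12λ.
Try λ = 0: p(0) = 0, so 0 is a root.
Dividing by λ leaves λ^2 + 7λ + 12.
The quadratic factors as (λ + 4)·(λ + 3).
Eigenvalues: -4, -3, 0.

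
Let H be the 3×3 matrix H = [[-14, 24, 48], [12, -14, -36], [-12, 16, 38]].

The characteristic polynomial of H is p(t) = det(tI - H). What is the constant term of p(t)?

p(t) = t^3 - 10t^2 - 4t + 40.
The constant term is 40.

40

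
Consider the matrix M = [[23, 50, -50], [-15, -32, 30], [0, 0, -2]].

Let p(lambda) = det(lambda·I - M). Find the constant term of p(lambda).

28

p(lambda) = lambda^3 + 11·lambda^2 + 32·lambda + 28.
The constant term is 28.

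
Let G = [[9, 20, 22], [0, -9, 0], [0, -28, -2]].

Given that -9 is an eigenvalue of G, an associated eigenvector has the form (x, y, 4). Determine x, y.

We need (G + 9I)v = 0.
G + 9I = [[18, 20, 22], [0, 0, 0], [0, -28, 7]].
Row 1: (18)·x + (20)·y + (22)·4 = 0
Row 2: (0)·x + (0)·y + (0)·4 = 0
Row 3: (0)·x + (-28)·y + (7)·4 = 0
Solving gives x = -6, y = 1.
Check: G·(-6, 1, 4) = (54, -9, -36) = -9·(-6, 1, 4).

-6, 1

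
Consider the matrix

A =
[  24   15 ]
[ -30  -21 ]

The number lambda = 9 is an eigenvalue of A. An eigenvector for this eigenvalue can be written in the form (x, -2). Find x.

We need (A - 9I)v = 0.
A - 9I = [[15, 15], [-30, -30]].
Row 1: (15)·x + (15)·-2 = 0
Row 2: (-30)·x + (-30)·-2 = 0
Solving gives x = 2.
Check: A·(2, -2) = (18, -18) = 9·(2, -2).

2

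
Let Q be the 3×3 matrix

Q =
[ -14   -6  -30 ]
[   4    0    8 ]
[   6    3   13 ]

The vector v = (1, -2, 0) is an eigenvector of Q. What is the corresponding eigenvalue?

Compute Qv: Q·(1, -2, 0) = (-2, 4, 0).
Since Qv = λv, compare component 1: -2 = λ·1, so λ = -2.

-2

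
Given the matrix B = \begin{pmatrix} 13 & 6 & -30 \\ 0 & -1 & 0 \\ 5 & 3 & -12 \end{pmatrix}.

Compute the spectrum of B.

-2, -1, 3

Compute the characteristic polynomial p(λ) = det(λI - B).
Expanding the 3×3 determinant: p(λ) = λ^3 - 7λ - 6.
Try λ = 3: p(3) = 0, so 3 is a root.
Dividing by (λ - 3) leaves λ^2 + 3λ + 2.
The quadratic factors as (λ + 2)·(λ + 1).
Eigenvalues: -2, -1, 3.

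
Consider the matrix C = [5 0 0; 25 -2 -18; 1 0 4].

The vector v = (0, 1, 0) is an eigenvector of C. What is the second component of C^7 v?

-128

First find the eigenvalue: Cv = (0, -2, 0) = -2·(0, 1, 0), so λ = -2.
Then C^7 v = λ^7·v = (-2)^7·(0, 1, 0) = -128·(0, 1, 0) = (0, -128, 0).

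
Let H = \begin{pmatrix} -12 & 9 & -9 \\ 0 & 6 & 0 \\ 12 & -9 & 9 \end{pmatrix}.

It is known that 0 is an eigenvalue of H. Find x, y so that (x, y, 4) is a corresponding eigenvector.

-3, 0

We need (H)v = 0.
H = [[-12, 9, -9], [0, 6, 0], [12, -9, 9]].
Row 1: (-12)·x + (9)·y + (-9)·4 = 0
Row 2: (0)·x + (6)·y + (0)·4 = 0
Row 3: (12)·x + (-9)·y + (9)·4 = 0
Solving gives x = -3, y = 0.
Check: H·(-3, 0, 4) = (0, 0, 0) = 0·(-3, 0, 4).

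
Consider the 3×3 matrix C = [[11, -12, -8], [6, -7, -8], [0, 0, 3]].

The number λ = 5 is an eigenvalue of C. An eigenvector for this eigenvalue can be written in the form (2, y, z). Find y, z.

We need (C - 5I)v = 0.
C - 5I = [[6, -12, -8], [6, -12, -8], [0, 0, -2]].
Row 1: (6)·2 + (-12)·y + (-8)·z = 0
Row 2: (6)·2 + (-12)·y + (-8)·z = 0
Row 3: (0)·2 + (0)·y + (-2)·z = 0
Solving gives y = 1, z = 0.
Check: C·(2, 1, 0) = (10, 5, 0) = 5·(2, 1, 0).

1, 0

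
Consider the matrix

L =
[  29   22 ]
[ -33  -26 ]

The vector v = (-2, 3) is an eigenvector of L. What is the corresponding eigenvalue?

Compute Lv: L·(-2, 3) = (8, -12).
Since Lv = λv, compare component 1: 8 = λ·-2, so λ = -4.

-4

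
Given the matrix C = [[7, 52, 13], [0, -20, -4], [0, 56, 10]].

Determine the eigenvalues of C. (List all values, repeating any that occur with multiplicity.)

Set up det(tI - C) = 0.
Expanding the 3×3 determinant: p(t) = t^3 + 3t^2 - 46t - 168.
Rational-root test: t = -6 gives p(-6) = 0.
Factor out (t + 6): p(t) = (t + 6)·(t^2 - 3t - 28).
The quadratic factors as (t + 4)·(t - 7).
Eigenvalues: -6, -4, 7.

-6, -4, 7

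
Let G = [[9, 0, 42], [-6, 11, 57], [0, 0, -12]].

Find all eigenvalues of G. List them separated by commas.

-12, 9, 11

Compute the characteristic polynomial p(λ) = det(λI - G).
Cofactor expansion gives p(λ) = λ^3 - 8λ^2 - 141λ + 1188.
Try λ = 9: p(9) = 0, so 9 is a root.
Factor out (λ - 9): p(λ) = (λ - 9)·(λ^2 + λ - 132).
The quadratic factors as (λ + 12)·(λ - 11).
Eigenvalues: -12, 9, 11.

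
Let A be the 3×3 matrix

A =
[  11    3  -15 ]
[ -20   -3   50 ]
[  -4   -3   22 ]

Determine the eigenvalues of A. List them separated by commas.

Set up det(tI - A) = 0.
Expanding along the first row, p(t) = t^3 - 30t^2 + 293t - 924.
Since p(7) = 0, t = 7 is a root.
Dividing by (t - 7) leaves t^2 - 23t + 132.
The quadratic factors as (t - 11)·(t - 12).
Eigenvalues: 7, 11, 12.

7, 11, 12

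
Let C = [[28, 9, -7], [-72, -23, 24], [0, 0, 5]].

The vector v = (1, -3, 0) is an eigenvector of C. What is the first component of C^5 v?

First find the eigenvalue: Cv = (1, -3, 0) = 1·(1, -3, 0), so λ = 1.
Then C^5 v = λ^5·v = 1^5·(1, -3, 0) = 1·(1, -3, 0) = (1, -3, 0).

1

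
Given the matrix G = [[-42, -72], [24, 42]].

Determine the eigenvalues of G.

-6, 6

det(G - lambda·I) = (-42 - lambda)(42 - lambda) - (-72)·(24) = lambda^2 - 36.
This factors as (lambda + 6)·(lambda - 6) = 0.
Eigenvalues: -6, 6.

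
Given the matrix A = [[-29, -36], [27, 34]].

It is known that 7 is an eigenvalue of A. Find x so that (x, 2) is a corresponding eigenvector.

We need (A - 7I)v = 0.
A - 7I = [[-36, -36], [27, 27]].
Row 1: (-36)·x + (-36)·2 = 0
Row 2: (27)·x + (27)·2 = 0
Solving gives x = -2.
Check: A·(-2, 2) = (-14, 14) = 7·(-2, 2).

-2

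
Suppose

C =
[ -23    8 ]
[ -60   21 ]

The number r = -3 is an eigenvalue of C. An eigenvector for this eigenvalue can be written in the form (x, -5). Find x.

We need (C + 3I)v = 0.
C + 3I = [[-20, 8], [-60, 24]].
Row 1: (-20)·x + (8)·-5 = 0
Row 2: (-60)·x + (24)·-5 = 0
Solving gives x = -2.
Check: C·(-2, -5) = (6, 15) = -3·(-2, -5).

-2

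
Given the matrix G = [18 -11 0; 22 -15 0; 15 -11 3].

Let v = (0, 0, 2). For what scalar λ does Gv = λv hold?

3

Compute Gv: G·(0, 0, 2) = (0, 0, 6).
Since Gv = λv, compare component 3: 6 = λ·2, so λ = 3.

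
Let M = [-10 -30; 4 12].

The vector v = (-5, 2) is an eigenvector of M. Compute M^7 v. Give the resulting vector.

(-640, 256)

First find the eigenvalue: Mv = (-10, 4) = 2·(-5, 2), so λ = 2.
Then M^7 v = λ^7·v = 2^7·(-5, 2) = 128·(-5, 2) = (-640, 256).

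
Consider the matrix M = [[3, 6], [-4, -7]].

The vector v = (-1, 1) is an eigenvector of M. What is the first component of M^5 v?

243

First find the eigenvalue: Mv = (3, -3) = -3·(-1, 1), so λ = -3.
Then M^5 v = λ^5·v = (-3)^5·(-1, 1) = -243·(-1, 1) = (243, -243).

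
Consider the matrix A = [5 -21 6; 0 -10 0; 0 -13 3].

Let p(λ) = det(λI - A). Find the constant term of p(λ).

p(λ) = λ^3 + 2λ^2 - 65λ + 150.
The constant term is 150.

150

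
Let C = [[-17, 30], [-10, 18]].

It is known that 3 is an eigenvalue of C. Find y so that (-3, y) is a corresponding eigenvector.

We need (C - 3I)v = 0.
C - 3I = [[-20, 30], [-10, 15]].
Row 1: (-20)·-3 + (30)·y = 0
Row 2: (-10)·-3 + (15)·y = 0
Solving gives y = -2.
Check: C·(-3, -2) = (-9, -6) = 3·(-3, -2).

-2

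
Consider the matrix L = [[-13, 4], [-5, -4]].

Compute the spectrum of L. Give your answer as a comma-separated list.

det(L - λI) = (-13 - λ)(-4 - λ) - (4)·(-5) = λ^2 + 17λ + 72.
This factors as (λ + 9)·(λ + 8) = 0.
Eigenvalues: -9, -8.

-9, -8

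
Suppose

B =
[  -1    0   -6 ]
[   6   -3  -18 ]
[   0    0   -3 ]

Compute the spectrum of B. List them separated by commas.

Compute the characteristic polynomial p(λ) = det(λI - B).
Cofactor expansion gives p(λ) = λ^3 + 7λ^2 + 15λ + 9.
Try λ = -1: p(-1) = 0, so -1 is a root.
Factor out (λ + 1): p(λ) = (λ + 1)·(λ^2 + 6λ + 9).
The quadratic factor is (λ + 3)^2.
Eigenvalues: -3, -3, -1.

-3, -3, -1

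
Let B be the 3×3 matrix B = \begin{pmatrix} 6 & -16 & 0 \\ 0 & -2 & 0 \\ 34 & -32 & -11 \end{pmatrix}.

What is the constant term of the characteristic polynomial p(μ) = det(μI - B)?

-132

p(0) = det(0·I − B) = det(−B) = (−1)^3·det(B).
det(B) = 132, so p(0) = -132.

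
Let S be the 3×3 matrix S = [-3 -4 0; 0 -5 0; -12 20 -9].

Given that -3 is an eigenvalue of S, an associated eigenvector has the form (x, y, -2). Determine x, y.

1, 0

We need (S + 3I)v = 0.
S + 3I = [[0, -4, 0], [0, -2, 0], [-12, 20, -6]].
Row 1: (0)·x + (-4)·y + (0)·-2 = 0
Row 2: (0)·x + (-2)·y + (0)·-2 = 0
Row 3: (-12)·x + (20)·y + (-6)·-2 = 0
Solving gives x = 1, y = 0.
Check: S·(1, 0, -2) = (-3, 0, 6) = -3·(1, 0, -2).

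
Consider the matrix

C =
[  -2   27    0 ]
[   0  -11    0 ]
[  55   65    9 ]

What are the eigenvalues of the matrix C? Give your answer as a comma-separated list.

The characteristic polynomial is p(r) = det(rI - C).
Expanding along the first row, p(r) = r^3 + 4r^2 - 95r - 198.
Rational-root test: r = 9 gives p(9) = 0.
Factor out (r - 9): p(r) = (r - 9)·(r^2 + 13r + 22).
The quadratic factors as (r + 11)·(r + 2).
Eigenvalues: -11, -2, 9.

-11, -2, 9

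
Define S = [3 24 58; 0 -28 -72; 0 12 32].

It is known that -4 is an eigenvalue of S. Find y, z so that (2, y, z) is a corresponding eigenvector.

We need (S + 4I)v = 0.
S + 4I = [[7, 24, 58], [0, -24, -72], [0, 12, 36]].
Row 1: (7)·2 + (24)·y + (58)·z = 0
Row 2: (0)·2 + (-24)·y + (-72)·z = 0
Row 3: (0)·2 + (12)·y + (36)·z = 0
Solving gives y = -3, z = 1.
Check: S·(2, -3, 1) = (-8, 12, -4) = -4·(2, -3, 1).

-3, 1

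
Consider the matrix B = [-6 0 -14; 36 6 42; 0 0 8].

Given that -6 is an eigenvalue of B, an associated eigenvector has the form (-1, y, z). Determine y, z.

We need (B + 6I)v = 0.
B + 6I = [[0, 0, -14], [36, 12, 42], [0, 0, 14]].
Row 1: (0)·-1 + (0)·y + (-14)·z = 0
Row 2: (36)·-1 + (12)·y + (42)·z = 0
Row 3: (0)·-1 + (0)·y + (14)·z = 0
Solving gives y = 3, z = 0.
Check: B·(-1, 3, 0) = (6, -18, 0) = -6·(-1, 3, 0).

3, 0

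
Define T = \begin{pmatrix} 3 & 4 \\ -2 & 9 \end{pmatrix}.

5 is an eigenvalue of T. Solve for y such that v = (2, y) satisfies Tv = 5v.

1

We need (T - 5I)v = 0.
T - 5I = [[-2, 4], [-2, 4]].
Row 1: (-2)·2 + (4)·y = 0
Row 2: (-2)·2 + (4)·y = 0
Solving gives y = 1.
Check: T·(2, 1) = (10, 5) = 5·(2, 1).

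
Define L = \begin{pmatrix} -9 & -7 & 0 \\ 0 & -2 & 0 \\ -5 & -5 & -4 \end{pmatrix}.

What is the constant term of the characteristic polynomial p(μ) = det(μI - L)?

p(0) = det(0·I − L) = det(−L) = (−1)^3·det(L).
det(L) = -72, so p(0) = 72.

72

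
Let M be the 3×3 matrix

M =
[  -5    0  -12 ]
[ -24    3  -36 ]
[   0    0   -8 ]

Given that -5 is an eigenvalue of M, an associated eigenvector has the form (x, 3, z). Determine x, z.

We need (M + 5I)v = 0.
M + 5I = [[0, 0, -12], [-24, 8, -36], [0, 0, -3]].
Row 1: (0)·x + (0)·3 + (-12)·z = 0
Row 2: (-24)·x + (8)·3 + (-36)·z = 0
Row 3: (0)·x + (0)·3 + (-3)·z = 0
Solving gives x = 1, z = 0.
Check: M·(1, 3, 0) = (-5, -15, 0) = -5·(1, 3, 0).

1, 0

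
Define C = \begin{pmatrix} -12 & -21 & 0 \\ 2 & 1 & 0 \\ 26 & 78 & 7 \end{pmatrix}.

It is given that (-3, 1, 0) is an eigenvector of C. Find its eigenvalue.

-5

Compute Cv: C·(-3, 1, 0) = (15, -5, 0).
Since Cv = λv, compare component 1: 15 = λ·-3, so λ = -5.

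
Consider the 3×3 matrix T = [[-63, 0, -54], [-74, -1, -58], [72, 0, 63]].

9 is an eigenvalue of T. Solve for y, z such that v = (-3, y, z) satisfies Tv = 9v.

We need (T - 9I)v = 0.
T - 9I = [[-72, 0, -54], [-74, -10, -58], [72, 0, 54]].
Row 1: (-72)·-3 + (0)·y + (-54)·z = 0
Row 2: (-74)·-3 + (-10)·y + (-58)·z = 0
Row 3: (72)·-3 + (0)·y + (54)·z = 0
Solving gives y = -1, z = 4.
Check: T·(-3, -1, 4) = (-27, -9, 36) = 9·(-3, -1, 4).

-1, 4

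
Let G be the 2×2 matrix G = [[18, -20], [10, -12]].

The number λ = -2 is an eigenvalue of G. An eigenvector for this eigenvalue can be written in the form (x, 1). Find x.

1

We need (G + 2I)v = 0.
G + 2I = [[20, -20], [10, -10]].
Row 1: (20)·x + (-20)·1 = 0
Row 2: (10)·x + (-10)·1 = 0
Solving gives x = 1.
Check: G·(1, 1) = (-2, -2) = -2·(1, 1).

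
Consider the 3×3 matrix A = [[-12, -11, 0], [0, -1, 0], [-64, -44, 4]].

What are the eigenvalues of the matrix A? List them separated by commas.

-12, -1, 4

Compute the characteristic polynomial p(lambda) = det(lambda·I - A).
Expanding the 3×3 determinant: p(lambda) = lambda^3 + 9·lambda^2 - 40·lambda - 48.
Try lambda = -1: p(-1) = 0, so -1 is a root.
Dividing by (lambda + 1) leaves lambda^2 + 8·lambda - 48.
The quadratic factors as (lambda + 12)·(lambda - 4).
Eigenvalues: -12, -1, 4.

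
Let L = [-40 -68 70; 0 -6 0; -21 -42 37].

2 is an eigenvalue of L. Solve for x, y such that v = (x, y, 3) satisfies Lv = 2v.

5, 0

We need (L - 2I)v = 0.
L - 2I = [[-42, -68, 70], [0, -8, 0], [-21, -42, 35]].
Row 1: (-42)·x + (-68)·y + (70)·3 = 0
Row 2: (0)·x + (-8)·y + (0)·3 = 0
Row 3: (-21)·x + (-42)·y + (35)·3 = 0
Solving gives x = 5, y = 0.
Check: L·(5, 0, 3) = (10, 0, 6) = 2·(5, 0, 3).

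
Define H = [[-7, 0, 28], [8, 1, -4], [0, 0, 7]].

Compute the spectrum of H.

Set up det(tI - H) = 0.
Cofactor expansion gives p(t) = t^3 - t^2 - 49t + 49.
Try t = 1: p(1) = 0, so 1 is a root.
Dividing by (t - 1) leaves t^2 - 49.
The quadratic factors as (t + 7)·(t - 7).
Eigenvalues: -7, 1, 7.

-7, 1, 7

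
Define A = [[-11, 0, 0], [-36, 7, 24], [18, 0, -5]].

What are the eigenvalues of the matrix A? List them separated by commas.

-11, -5, 7

Set up det(sI - A) = 0.
Expanding along the first row, p(s) = s^3 + 9s^2 - 57s - 385.
Try s = -5: p(-5) = 0, so -5 is a root.
Factor out (s + 5): p(s) = (s + 5)·(s^2 + 4s - 77).
The quadratic factors as (s + 11)·(s - 7).
Eigenvalues: -11, -5, 7.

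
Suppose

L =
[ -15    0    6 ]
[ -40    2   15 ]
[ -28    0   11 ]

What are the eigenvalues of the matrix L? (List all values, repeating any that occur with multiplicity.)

-3, -1, 2

Set up det(rI - L) = 0.
Cofactor expansion gives p(r) = r^3 + 2r^2 - 5r - 6.
Try r = 2: p(2) = 0, so 2 is a root.
Factor out (r - 2): p(r) = (r - 2)·(r^2 + 4r + 3).
The quadratic factors as (r + 3)·(r + 1).
Eigenvalues: -3, -1, 2.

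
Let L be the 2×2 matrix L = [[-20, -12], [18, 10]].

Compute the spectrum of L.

-8, -2

det(L - sI) = (-20 - s)(10 - s) - (-12)·(18) = s^2 + 10s + 16.
This factors as (s + 8)·(s + 2) = 0.
Eigenvalues: -8, -2.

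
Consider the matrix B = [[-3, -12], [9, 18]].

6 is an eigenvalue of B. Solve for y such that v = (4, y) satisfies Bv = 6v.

We need (B - 6I)v = 0.
B - 6I = [[-9, -12], [9, 12]].
Row 1: (-9)·4 + (-12)·y = 0
Row 2: (9)·4 + (12)·y = 0
Solving gives y = -3.
Check: B·(4, -3) = (24, -18) = 6·(4, -3).

-3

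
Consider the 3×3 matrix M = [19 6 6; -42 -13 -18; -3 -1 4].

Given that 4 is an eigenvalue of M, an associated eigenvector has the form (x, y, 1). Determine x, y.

We need (M - 4I)v = 0.
M - 4I = [[15, 6, 6], [-42, -17, -18], [-3, -1, 0]].
Row 1: (15)·x + (6)·y + (6)·1 = 0
Row 2: (-42)·x + (-17)·y + (-18)·1 = 0
Row 3: (-3)·x + (-1)·y + (0)·1 = 0
Solving gives x = 2, y = -6.
Check: M·(2, -6, 1) = (8, -24, 4) = 4·(2, -6, 1).

2, -6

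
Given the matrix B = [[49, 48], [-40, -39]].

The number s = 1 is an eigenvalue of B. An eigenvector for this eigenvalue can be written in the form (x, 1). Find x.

We need (B - 1I)v = 0.
B - 1I = [[48, 48], [-40, -40]].
Row 1: (48)·x + (48)·1 = 0
Row 2: (-40)·x + (-40)·1 = 0
Solving gives x = -1.
Check: B·(-1, 1) = (-1, 1) = 1·(-1, 1).

-1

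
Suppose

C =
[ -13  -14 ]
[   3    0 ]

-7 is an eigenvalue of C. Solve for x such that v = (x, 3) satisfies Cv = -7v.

We need (C + 7I)v = 0.
C + 7I = [[-6, -14], [3, 7]].
Row 1: (-6)·x + (-14)·3 = 0
Row 2: (3)·x + (7)·3 = 0
Solving gives x = -7.
Check: C·(-7, 3) = (49, -21) = -7·(-7, 3).

-7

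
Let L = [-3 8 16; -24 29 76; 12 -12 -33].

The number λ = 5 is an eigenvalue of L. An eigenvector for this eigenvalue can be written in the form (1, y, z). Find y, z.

1, 0

We need (L - 5I)v = 0.
L - 5I = [[-8, 8, 16], [-24, 24, 76], [12, -12, -38]].
Row 1: (-8)·1 + (8)·y + (16)·z = 0
Row 2: (-24)·1 + (24)·y + (76)·z = 0
Row 3: (12)·1 + (-12)·y + (-38)·z = 0
Solving gives y = 1, z = 0.
Check: L·(1, 1, 0) = (5, 5, 0) = 5·(1, 1, 0).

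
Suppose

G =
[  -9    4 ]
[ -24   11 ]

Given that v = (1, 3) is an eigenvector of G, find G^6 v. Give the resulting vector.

First find the eigenvalue: Gv = (3, 9) = 3·(1, 3), so λ = 3.
Then G^6 v = λ^6·v = 3^6·(1, 3) = 729·(1, 3) = (729, 2187).

(729, 2187)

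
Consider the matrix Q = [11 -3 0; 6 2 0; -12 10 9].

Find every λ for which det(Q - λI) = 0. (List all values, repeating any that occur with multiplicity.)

5, 8, 9

Set up det(rI - Q) = 0.
Expanding along the first row, p(r) = r^3 - 22r^2 + 157r - 360.
Try r = 5: p(5) = 0, so 5 is a root.
Factor out (r - 5): p(r) = (r - 5)·(r^2 - 17r + 72).
The quadratic factors as (r - 8)·(r - 9).
Eigenvalues: 5, 8, 9.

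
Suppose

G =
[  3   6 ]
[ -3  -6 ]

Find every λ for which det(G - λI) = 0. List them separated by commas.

-3, 0

det(G - rI) = (3 - r)(-6 - r) - (6)·(-3) = r^2 + 3r.
This factors as (r + 3)·r = 0.
Eigenvalues: -3, 0.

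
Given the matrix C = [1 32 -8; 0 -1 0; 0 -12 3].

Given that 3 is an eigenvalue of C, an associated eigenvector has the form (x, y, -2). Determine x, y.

8, 0

We need (C - 3I)v = 0.
C - 3I = [[-2, 32, -8], [0, -4, 0], [0, -12, 0]].
Row 1: (-2)·x + (32)·y + (-8)·-2 = 0
Row 2: (0)·x + (-4)·y + (0)·-2 = 0
Row 3: (0)·x + (-12)·y + (0)·-2 = 0
Solving gives x = 8, y = 0.
Check: C·(8, 0, -2) = (24, 0, -6) = 3·(8, 0, -2).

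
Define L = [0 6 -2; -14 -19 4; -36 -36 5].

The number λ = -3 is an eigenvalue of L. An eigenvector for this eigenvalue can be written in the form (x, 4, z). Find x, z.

We need (L + 3I)v = 0.
L + 3I = [[3, 6, -2], [-14, -16, 4], [-36, -36, 8]].
Row 1: (3)·x + (6)·4 + (-2)·z = 0
Row 2: (-14)·x + (-16)·4 + (4)·z = 0
Row 3: (-36)·x + (-36)·4 + (8)·z = 0
Solving gives x = -2, z = 9.
Check: L·(-2, 4, 9) = (6, -12, -27) = -3·(-2, 4, 9).

-2, 9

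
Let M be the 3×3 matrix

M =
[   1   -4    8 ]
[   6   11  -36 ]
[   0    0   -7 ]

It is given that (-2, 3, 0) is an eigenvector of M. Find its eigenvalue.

7

Compute Mv: M·(-2, 3, 0) = (-14, 21, 0).
Since Mv = λv, compare component 1: -14 = λ·-2, so λ = 7.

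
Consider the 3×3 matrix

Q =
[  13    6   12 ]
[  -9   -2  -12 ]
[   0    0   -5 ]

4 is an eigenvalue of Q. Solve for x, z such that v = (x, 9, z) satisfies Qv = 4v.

We need (Q - 4I)v = 0.
Q - 4I = [[9, 6, 12], [-9, -6, -12], [0, 0, -9]].
Row 1: (9)·x + (6)·9 + (12)·z = 0
Row 2: (-9)·x + (-6)·9 + (-12)·z = 0
Row 3: (0)·x + (0)·9 + (-9)·z = 0
Solving gives x = -6, z = 0.
Check: Q·(-6, 9, 0) = (-24, 36, 0) = 4·(-6, 9, 0).

-6, 0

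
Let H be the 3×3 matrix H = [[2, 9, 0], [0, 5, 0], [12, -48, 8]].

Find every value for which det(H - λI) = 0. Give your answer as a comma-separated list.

Set up det(sI - H) = 0.
Cofactor expansion gives p(s) = s^3 - 15s^2 + 66s - 80.
Try s = 5: p(5) = 0, so 5 is a root.
Dividing by (s - 5) leaves s^2 - 10s + 16.
The quadratic factors as (s - 2)·(s - 8).
Eigenvalues: 2, 5, 8.

2, 5, 8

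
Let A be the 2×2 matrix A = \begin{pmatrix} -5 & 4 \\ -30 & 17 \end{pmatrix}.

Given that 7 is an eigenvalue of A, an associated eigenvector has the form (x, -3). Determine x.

-1

We need (A - 7I)v = 0.
A - 7I = [[-12, 4], [-30, 10]].
Row 1: (-12)·x + (4)·-3 = 0
Row 2: (-30)·x + (10)·-3 = 0
Solving gives x = -1.
Check: A·(-1, -3) = (-7, -21) = 7·(-1, -3).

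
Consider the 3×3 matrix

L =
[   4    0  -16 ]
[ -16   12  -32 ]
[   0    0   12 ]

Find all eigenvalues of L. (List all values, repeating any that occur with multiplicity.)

Compute the characteristic polynomial p(λ) = det(λI - L).
Cofactor expansion gives p(λ) = λ^3 - 28λ^2 + 240λ - 576.
Rational-root test: λ = 12 gives p(12) = 0.
Dividing by (λ - 12) leaves λ^2 - 16λ + 48.
The quadratic factors as (λ - 4)·(λ - 12).
Eigenvalues: 4, 12, 12.

4, 12, 12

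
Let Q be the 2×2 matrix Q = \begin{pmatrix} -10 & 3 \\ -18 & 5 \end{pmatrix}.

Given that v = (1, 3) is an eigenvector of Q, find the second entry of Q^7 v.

-3

First find the eigenvalue: Qv = (-1, -3) = -1·(1, 3), so λ = -1.
Then Q^7 v = λ^7·v = (-1)^7·(1, 3) = -1·(1, 3) = (-1, -3).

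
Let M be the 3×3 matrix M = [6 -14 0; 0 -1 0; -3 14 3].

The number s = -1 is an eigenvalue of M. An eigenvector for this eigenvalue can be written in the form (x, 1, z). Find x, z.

2, -2

We need (M + 1I)v = 0.
M + 1I = [[7, -14, 0], [0, 0, 0], [-3, 14, 4]].
Row 1: (7)·x + (-14)·1 + (0)·z = 0
Row 2: (0)·x + (0)·1 + (0)·z = 0
Row 3: (-3)·x + (14)·1 + (4)·z = 0
Solving gives x = 2, z = -2.
Check: M·(2, 1, -2) = (-2, -1, 2) = -1·(2, 1, -2).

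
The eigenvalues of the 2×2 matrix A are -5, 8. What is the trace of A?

trace(A) is the sum of the eigenvalues: (-5) + (8) = 3.

3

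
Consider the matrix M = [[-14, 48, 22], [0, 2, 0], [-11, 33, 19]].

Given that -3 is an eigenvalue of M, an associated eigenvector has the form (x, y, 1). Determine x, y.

We need (M + 3I)v = 0.
M + 3I = [[-11, 48, 22], [0, 5, 0], [-11, 33, 22]].
Row 1: (-11)·x + (48)·y + (22)·1 = 0
Row 2: (0)·x + (5)·y + (0)·1 = 0
Row 3: (-11)·x + (33)·y + (22)·1 = 0
Solving gives x = 2, y = 0.
Check: M·(2, 0, 1) = (-6, 0, -3) = -3·(2, 0, 1).

2, 0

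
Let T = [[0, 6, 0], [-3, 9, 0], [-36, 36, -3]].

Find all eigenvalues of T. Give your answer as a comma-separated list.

Set up det(rI - T) = 0.
Expanding the 3×3 determinant: p(r) = r^3 - 6r^2 - 9r + 54.
Try r = 3: p(3) = 0, so 3 is a root.
Factor out (r - 3): p(r) = (r - 3)·(r^2 - 3r - 18).
The quadratic factors as (r + 3)·(r - 6).
Eigenvalues: -3, 3, 6.

-3, 3, 6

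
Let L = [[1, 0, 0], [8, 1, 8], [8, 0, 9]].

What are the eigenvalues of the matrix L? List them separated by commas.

Set up det(λI - L) = 0.
Cofactor expansion gives p(λ) = λ^3 - 11λ^2 + 19λ - 9.
Since p(9) = 0, λ = 9 is a root.
Factor out (λ - 9): p(λ) = (λ - 9)·(λ^2 - 2λ + 1).
The quadratic factor is (λ - 1)^2.
Eigenvalues: 1, 1, 9.

1, 1, 9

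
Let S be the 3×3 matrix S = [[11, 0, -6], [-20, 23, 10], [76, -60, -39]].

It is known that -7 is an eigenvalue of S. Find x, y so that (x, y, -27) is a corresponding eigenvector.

We need (S + 7I)v = 0.
S + 7I = [[18, 0, -6], [-20, 30, 10], [76, -60, -32]].
Row 1: (18)·x + (0)·y + (-6)·-27 = 0
Row 2: (-20)·x + (30)·y + (10)·-27 = 0
Row 3: (76)·x + (-60)·y + (-32)·-27 = 0
Solving gives x = -9, y = 3.
Check: S·(-9, 3, -27) = (63, -21, 189) = -7·(-9, 3, -27).

-9, 3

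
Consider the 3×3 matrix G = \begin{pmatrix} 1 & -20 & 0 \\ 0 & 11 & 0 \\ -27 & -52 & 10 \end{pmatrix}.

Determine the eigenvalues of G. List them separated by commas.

1, 10, 11

The characteristic polynomial is p(s) = det(sI - G).
Expanding the 3×3 determinant: p(s) = s^3 - 22s^2 + 131s - 110.
Try s = 1: p(1) = 0, so 1 is a root.
Dividing by (s - 1) leaves s^2 - 21s + 110.
The quadratic factors as (s - 10)·(s - 11).
Eigenvalues: 1, 10, 11.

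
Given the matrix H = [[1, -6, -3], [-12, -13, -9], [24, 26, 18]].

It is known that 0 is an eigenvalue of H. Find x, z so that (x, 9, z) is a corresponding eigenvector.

3, -17

We need (H)v = 0.
H = [[1, -6, -3], [-12, -13, -9], [24, 26, 18]].
Row 1: (1)·x + (-6)·9 + (-3)·z = 0
Row 2: (-12)·x + (-13)·9 + (-9)·z = 0
Row 3: (24)·x + (26)·9 + (18)·z = 0
Solving gives x = 3, z = -17.
Check: H·(3, 9, -17) = (0, 0, 0) = 0·(3, 9, -17).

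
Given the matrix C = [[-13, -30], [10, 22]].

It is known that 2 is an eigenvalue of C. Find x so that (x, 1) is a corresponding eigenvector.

We need (C - 2I)v = 0.
C - 2I = [[-15, -30], [10, 20]].
Row 1: (-15)·x + (-30)·1 = 0
Row 2: (10)·x + (20)·1 = 0
Solving gives x = -2.
Check: C·(-2, 1) = (-4, 2) = 2·(-2, 1).

-2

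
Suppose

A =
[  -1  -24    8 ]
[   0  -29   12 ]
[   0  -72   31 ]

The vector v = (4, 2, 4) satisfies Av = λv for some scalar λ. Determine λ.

-5

Compute Av: A·(4, 2, 4) = (-20, -10, -20).
Since Av = λv, compare component 1: -20 = λ·4, so λ = -5.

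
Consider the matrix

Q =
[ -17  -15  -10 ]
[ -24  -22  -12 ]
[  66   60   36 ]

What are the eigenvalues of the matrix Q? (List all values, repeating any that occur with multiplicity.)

-4, -2, 3

Set up det(λI - Q) = 0.
Expanding the 3×3 determinant: p(λ) = λ^3 + 3λ^2 - 10λ - 24.
Rational-root test: λ = -2 gives p(-2) = 0.
Factor out (λ + 2): p(λ) = (λ + 2)·(λ^2 + λ - 12).
The quadratic factors as (λ + 4)·(λ - 3).
Eigenvalues: -4, -2, 3.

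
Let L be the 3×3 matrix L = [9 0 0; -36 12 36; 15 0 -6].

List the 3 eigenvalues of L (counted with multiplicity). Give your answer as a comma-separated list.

-6, 9, 12

Set up det(rI - L) = 0.
Cofactor expansion gives p(r) = r^3 - 15r^2 - 18r + 648.
Try r = 12: p(12) = 0, so 12 is a root.
Factor out (r - 12): p(r) = (r - 12)·(r^2 - 3r - 54).
The quadratic factors as (r + 6)·(r - 9).
Eigenvalues: -6, 9, 12.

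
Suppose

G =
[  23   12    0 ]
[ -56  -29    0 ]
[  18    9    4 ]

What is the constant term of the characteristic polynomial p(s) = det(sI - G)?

p(0) = det(0·I − G) = det(−G) = (−1)^3·det(G).
det(G) = 20, so p(0) = -20.

-20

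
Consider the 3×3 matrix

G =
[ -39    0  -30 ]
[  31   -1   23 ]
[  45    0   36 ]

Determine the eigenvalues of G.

-9, -1, 6

Compute the characteristic polynomial p(t) = det(tI - G).
Cofactor expansion gives p(t) = t^3 + 4t^2 - 51t - 54.
Rational-root test: t = -9 gives p(-9) = 0.
Factor out (t + 9): p(t) = (t + 9)·(t^2 - 5t - 6).
The quadratic factors as (t + 1)·(t - 6).
Eigenvalues: -9, -1, 6.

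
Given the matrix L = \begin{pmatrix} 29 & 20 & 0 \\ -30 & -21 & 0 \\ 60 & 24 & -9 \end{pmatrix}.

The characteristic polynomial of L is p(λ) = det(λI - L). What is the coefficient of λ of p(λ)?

-81

p(λ) = λ^3 + λ^2 - 81λ - 81.
The coefficient of λ is -81.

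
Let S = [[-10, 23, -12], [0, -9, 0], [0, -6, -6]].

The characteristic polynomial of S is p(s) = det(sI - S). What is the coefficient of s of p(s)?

p(s) = s^3 + 25s^2 + 204s + 540.
The coefficient of s is 204.

204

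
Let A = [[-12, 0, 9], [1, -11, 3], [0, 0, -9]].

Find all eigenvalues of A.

-12, -11, -9

Compute the characteristic polynomial p(λ) = det(λI - A).
Expanding the 3×3 determinant: p(λ) = λ^3 + 32λ^2 + 339λ + 1188.
Since p(-11) = 0, λ = -11 is a root.
Factor out (λ + 11): p(λ) = (λ + 11)·(λ^2 + 21λ + 108).
The quadratic factors as (λ + 12)·(λ + 9).
Eigenvalues: -12, -11, -9.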